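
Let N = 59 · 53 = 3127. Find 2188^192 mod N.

Mod 59: 2188 ≡ 5; by Fermat, exponent reduces to 192 mod 58 = 18; 5^18 ≡ 3 (mod 59).
Mod 53: 2188 ≡ 15; by Fermat, exponent reduces to 192 mod 52 = 36; 15^36 ≡ 28 (mod 53).
Combine by CRT: x ≡ 3 (mod 59), x ≡ 28 (mod 53) ⇒ x ≡ 770 (mod 3127).

770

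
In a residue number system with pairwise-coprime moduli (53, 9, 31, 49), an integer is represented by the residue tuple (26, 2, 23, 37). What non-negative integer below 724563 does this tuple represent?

538400

From x ≡ 26 (mod 53) write x = 26 + 53t. Substituting into x ≡ 2 (mod 9) gives 53t ≡ 3 (mod 9), and since 8⁻¹ ≡ 8 (mod 9), t ≡ 6. Hence x ≡ 26 + 53·6 = 344 (mod 477).
From x ≡ 344 (mod 477) write x = 344 + 477t. Substituting into x ≡ 23 (mod 31) gives 477t ≡ 20 (mod 31), and since 12⁻¹ ≡ 13 (mod 31), t ≡ 12. Hence x ≡ 344 + 477·12 = 6068 (mod 14787).
From x ≡ 6068 (mod 14787) write x = 6068 + 14787t. Substituting into x ≡ 37 (mod 49) gives 14787t ≡ 45 (mod 49), and since 38⁻¹ ≡ 40 (mod 49), t ≡ 36. Hence x ≡ 6068 + 14787·36 = 538400 (mod 724563).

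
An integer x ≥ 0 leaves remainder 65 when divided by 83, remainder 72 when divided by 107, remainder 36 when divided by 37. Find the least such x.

The moduli are pairwise coprime; N = 83·107·37 = 328597.
N/83 = 3959; 3959 ≡ 58 (mod 83); 58·73 ≡ 1, so inverse 73.
N/107 = 3071; 3071 ≡ 75 (mod 107); 75·10 ≡ 1, so inverse 10.
N/37 = 8881; 8881 ≡ 1 (mod 37), inverse 1.
x ≡ 65·3959·73 + 72·3071·10 + 36·8881·1 = 21316291.
21316291 mod 328597 = 286083.

286083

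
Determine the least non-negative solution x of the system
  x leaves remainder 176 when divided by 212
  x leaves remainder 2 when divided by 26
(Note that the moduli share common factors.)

600

gcd(212, 26) = 2 and 2 | (2 − 176), so the pair is consistent; merging gives x ≡ 600 (mod 2756), where 2756 = lcm(212, 26).
The solution is unique modulo lcm(212, 26) = 2756.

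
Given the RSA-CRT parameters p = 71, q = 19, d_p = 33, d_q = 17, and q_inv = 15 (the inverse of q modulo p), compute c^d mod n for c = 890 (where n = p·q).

500

m₁ = c^(d_p) mod p: c ≡ 38 (mod 71), and 38^33 mod 71 = 3.
m₂ = c^(d_q) mod q: c ≡ 16 (mod 19), and 16^17 mod 19 = 6.
h = q_inv·(m₁ − m₂) mod p = 15·(3 − 6) mod 71 = 26.
m = m₂ + h·q = 6 + 26·19 = 500.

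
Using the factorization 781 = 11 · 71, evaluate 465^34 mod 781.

730

Mod 11: 465 ≡ 3; by Fermat, exponent reduces to 34 mod 10 = 4; 3^4 ≡ 4 (mod 11).
Mod 71: 465 ≡ 39; 39^34 ≡ 20 (mod 71).
Combine by CRT: x ≡ 4 (mod 11), x ≡ 20 (mod 71) ⇒ x ≡ 730 (mod 781).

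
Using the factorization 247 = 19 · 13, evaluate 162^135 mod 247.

151

Mod 19: 162 ≡ 10; by Fermat, exponent reduces to 135 mod 18 = 9; 10^9 ≡ 18 (mod 19).
Mod 13: 162 ≡ 6; by Fermat, exponent reduces to 135 mod 12 = 3; 6^3 ≡ 8 (mod 13).
Combine by CRT: x ≡ 18 (mod 19), x ≡ 8 (mod 13) ⇒ x ≡ 151 (mod 247).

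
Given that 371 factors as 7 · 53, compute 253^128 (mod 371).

99

Mod 7: 253 ≡ 1; by Fermat, exponent reduces to 128 mod 6 = 2; 1^2 ≡ 1 (mod 7).
Mod 53: 253 ≡ 41; by Fermat, exponent reduces to 128 mod 52 = 24; 41^24 ≡ 46 (mod 53).
Combine by CRT: x ≡ 1 (mod 7), x ≡ 46 (mod 53) ⇒ x ≡ 99 (mod 371).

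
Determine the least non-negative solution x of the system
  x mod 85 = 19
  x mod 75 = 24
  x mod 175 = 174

Combine the congruences pairwise.
gcd(85, 75) = 5 and 5 | (24 − 19), so the pair is consistent; merging gives x ≡ 699 (mod 1275), where 1275 = lcm(85, 75).
gcd(1275, 175) = 25 and 25 | (174 − 699), so the pair is consistent; merging gives x ≡ 699 (mod 8925), where 8925 = lcm(1275, 175).
The solution is unique modulo lcm(85, 75, 175) = 8925.

699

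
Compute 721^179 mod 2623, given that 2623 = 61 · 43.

1963

Mod 61: 721 ≡ 50; by Fermat, exponent reduces to 179 mod 60 = 59; 50^59 ≡ 11 (mod 61).
Mod 43: 721 ≡ 33; by Fermat, exponent reduces to 179 mod 42 = 11; 33^11 ≡ 28 (mod 43).
Combine by CRT: x ≡ 11 (mod 61), x ≡ 28 (mod 43) ⇒ x ≡ 1963 (mod 2623).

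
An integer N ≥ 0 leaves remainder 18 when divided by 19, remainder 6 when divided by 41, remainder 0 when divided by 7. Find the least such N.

4844

Combine the congruences pairwise.
From N ≡ 18 (mod 19) write N = 18 + 19t. Substituting into N ≡ 6 (mod 41) gives 19t ≡ 29 (mod 41), and since 19⁻¹ ≡ 13 (mod 41), t ≡ 8. Hence N ≡ 18 + 19·8 = 170 (mod 779).
From N ≡ 170 (mod 779) write N = 170 + 779t. Substituting into N ≡ 0 (mod 7) gives 779t ≡ 5 (mod 7), and since 2⁻¹ ≡ 4 (mod 7), t ≡ 6. Hence N ≡ 170 + 779·6 = 4844 (mod 5453).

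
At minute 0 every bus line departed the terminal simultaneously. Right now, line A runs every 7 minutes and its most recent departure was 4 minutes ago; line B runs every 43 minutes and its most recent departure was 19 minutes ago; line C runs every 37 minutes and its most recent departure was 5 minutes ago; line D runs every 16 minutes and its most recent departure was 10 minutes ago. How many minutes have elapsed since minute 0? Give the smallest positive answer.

The moduli are pairwise coprime; N = 7·43·37·16 = 178192.
N/7 = 25456; 25456 ≡ 4 (mod 7); 4·2 ≡ 1, so inverse 2.
N/43 = 4144; 4144 ≡ 16 (mod 43); 16·35 ≡ 1, so inverse 35.
N/37 = 4816; 4816 ≡ 6 (mod 37); 6·31 ≡ 1, so inverse 31.
N/16 = 11137; 11137 ≡ 1 (mod 16), inverse 1.
t ≡ 4·25456·2 + 19·4144·35 + 5·4816·31 + 10·11137·1 = 3817258.
3817258 mod 178192 = 75226.

75226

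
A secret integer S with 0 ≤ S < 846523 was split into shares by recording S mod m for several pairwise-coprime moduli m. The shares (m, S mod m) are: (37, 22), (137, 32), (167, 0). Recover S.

285403

From S ≡ 22 (mod 37) write S = 22 + 37t. Substituting into S ≡ 32 (mod 137) gives 37t ≡ 10 (mod 137), and since 37⁻¹ ≡ 100 (mod 137), t ≡ 41. Hence S ≡ 22 + 37·41 = 1539 (mod 5069).
From S ≡ 1539 (mod 5069) write S = 1539 + 5069t. Substituting into S ≡ 0 (mod 167) gives 5069t ≡ 131 (mod 167), and since 59⁻¹ ≡ 17 (mod 167), t ≡ 56. Hence S ≡ 1539 + 5069·56 = 285403 (mod 846523).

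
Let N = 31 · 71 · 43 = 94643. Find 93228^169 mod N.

Mod 31: 93228 ≡ 11; by Fermat, exponent reduces to 169 mod 30 = 19; 11^19 ≡ 22 (mod 31).
Mod 71: 93228 ≡ 5; by Fermat, exponent reduces to 169 mod 70 = 29; 5^29 ≡ 57 (mod 71).
Mod 43: 93228 ≡ 4; by Fermat, exponent reduces to 169 mod 42 = 1; 4^1 ≡ 4 (mod 43).
Combine by CRT: x ≡ 22 (mod 31), x ≡ 57 (mod 71), x ≡ 4 (mod 43) ⇒ x ≡ 92712 (mod 94643).

92712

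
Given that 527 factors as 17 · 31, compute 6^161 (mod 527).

57

Mod 17: 6 ≡ 6; by Fermat, exponent reduces to 161 mod 16 = 1; 6^1 ≡ 6 (mod 17).
Mod 31: 6 ≡ 6; by Fermat, exponent reduces to 161 mod 30 = 11; 6^11 ≡ 26 (mod 31).
Combine by CRT: x ≡ 6 (mod 17), x ≡ 26 (mod 31) ⇒ x ≡ 57 (mod 527).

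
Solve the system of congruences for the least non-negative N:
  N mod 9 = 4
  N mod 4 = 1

13

Combine the congruences pairwise.
From N ≡ 4 (mod 9) write N = 4 + 9t. Substituting into N ≡ 1 (mod 4) gives 9t ≡ 1 (mod 4), and since 1⁻¹ ≡ 1 (mod 4), t ≡ 1. Hence N ≡ 4 + 9·1 = 13 (mod 36).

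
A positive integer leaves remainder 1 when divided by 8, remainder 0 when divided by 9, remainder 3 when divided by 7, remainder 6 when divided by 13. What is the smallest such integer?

3321

The moduli are pairwise coprime; N = 8·9·7·13 = 6552.
N/8 = 819; 819 ≡ 3 (mod 8); 3·3 ≡ 1, so inverse 3.
N/9 = 728; 728 ≡ 8 (mod 9); 8·8 ≡ 1, so inverse 8.
N/7 = 936; 936 ≡ 5 (mod 7); 5·3 ≡ 1, so inverse 3.
N/13 = 504; 504 ≡ 10 (mod 13); 10·4 ≡ 1, so inverse 4.
a ≡ 1·819·3 + 0·728·8 + 3·936·3 + 6·504·4 = 22977.
22977 mod 6552 = 3321.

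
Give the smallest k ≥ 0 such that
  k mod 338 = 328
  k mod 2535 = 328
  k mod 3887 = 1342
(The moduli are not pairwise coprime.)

gcd(338, 2535) = 169 and 169 | (328 − 328), so the pair is consistent; merging gives k ≡ 328 (mod 5070), where 5070 = lcm(338, 2535).
gcd(5070, 3887) = 169 and 169 | (1342 − 328), so the pair is consistent; merging gives k ≡ 71308 (mod 116610), where 116610 = lcm(5070, 3887).
The solution is unique modulo lcm(338, 2535, 3887) = 116610.

71308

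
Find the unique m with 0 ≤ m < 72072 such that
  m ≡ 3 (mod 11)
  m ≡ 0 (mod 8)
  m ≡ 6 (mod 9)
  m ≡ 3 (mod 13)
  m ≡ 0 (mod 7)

27888

From m ≡ 3 (mod 11) write m = 3 + 11t. Substituting into m ≡ 0 (mod 8) gives 11t ≡ 5 (mod 8), and since 3⁻¹ ≡ 3 (mod 8), t ≡ 7. Hence m ≡ 3 + 11·7 = 80 (mod 88).
From m ≡ 80 (mod 88) write m = 80 + 88t. Substituting into m ≡ 6 (mod 9) gives 88t ≡ 7 (mod 9), and since 7⁻¹ ≡ 4 (mod 9), t ≡ 1. Hence m ≡ 80 + 88·1 = 168 (mod 792).
From m ≡ 168 (mod 792) write m = 168 + 792t. Substituting into m ≡ 3 (mod 13) gives 792t ≡ 4 (mod 13), and since 12⁻¹ ≡ 12 (mod 13), t ≡ 9. Hence m ≡ 168 + 792·9 = 7296 (mod 10296).
From m ≡ 7296 (mod 10296) write m = 7296 + 10296t. Substituting into m ≡ 0 (mod 7) gives 10296t ≡ 5 (mod 7), and since 6⁻¹ ≡ 6 (mod 7), t ≡ 2. Hence m ≡ 7296 + 10296·2 = 27888 (mod 72072).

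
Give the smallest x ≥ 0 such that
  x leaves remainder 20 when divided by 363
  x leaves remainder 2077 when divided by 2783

7643

gcd(363, 2783) = 121 and 121 | (2077 − 20), so the pair is consistent; merging gives x ≡ 7643 (mod 8349), where 8349 = lcm(363, 2783).
The solution is unique modulo lcm(363, 2783) = 8349.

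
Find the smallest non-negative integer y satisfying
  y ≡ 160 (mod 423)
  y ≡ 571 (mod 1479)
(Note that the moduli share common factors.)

gcd(423, 1479) = 3 and 3 | (571 − 160), so the pair is consistent; merging gives y ≡ 197278 (mod 208539), where 208539 = lcm(423, 1479).
The solution is unique modulo lcm(423, 1479) = 208539.

197278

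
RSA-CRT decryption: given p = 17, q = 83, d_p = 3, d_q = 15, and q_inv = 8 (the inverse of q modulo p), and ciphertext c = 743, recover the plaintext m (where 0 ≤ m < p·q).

1371

m₁ = c^(d_p) mod p: c ≡ 12 (mod 17), and 12^3 mod 17 = 11.
m₂ = c^(d_q) mod q: c ≡ 79 (mod 83), and 79^15 mod 83 = 43.
h = q_inv·(m₁ − m₂) mod p = 8·(11 − 43) mod 17 = 16.
m = m₂ + h·q = 43 + 16·83 = 1371.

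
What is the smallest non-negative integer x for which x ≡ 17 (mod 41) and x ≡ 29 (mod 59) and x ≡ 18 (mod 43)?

66109

The moduli are pairwise coprime; N = 41·59·43 = 104017.
N/41 = 2537; 2537 ≡ 36 (mod 41); 36·8 ≡ 1, so inverse 8.
N/59 = 1763; 1763 ≡ 52 (mod 59); 52·42 ≡ 1, so inverse 42.
N/43 = 2419; 2419 ≡ 11 (mod 43); 11·4 ≡ 1, so inverse 4.
x ≡ 17·2537·8 + 29·1763·42 + 18·2419·4 = 2666534.
2666534 mod 104017 = 66109.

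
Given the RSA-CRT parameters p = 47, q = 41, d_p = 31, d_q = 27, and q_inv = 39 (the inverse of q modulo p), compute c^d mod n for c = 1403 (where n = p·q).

m₁ = c^(d_p) mod p: c ≡ 40 (mod 47), and 40^31 mod 47 = 31.
m₂ = c^(d_q) mod q: c ≡ 9 (mod 41), and 9^27 mod 41 = 32.
h = q_inv·(m₁ − m₂) mod p = 39·(31 − 32) mod 47 = 8.
m = m₂ + h·q = 32 + 8·41 = 360.

360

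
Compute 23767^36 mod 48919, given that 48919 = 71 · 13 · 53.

22738

Mod 71: 23767 ≡ 53; 53^36 ≡ 18 (mod 71).
Mod 13: 23767 ≡ 3; since 12 | 36, by Fermat 3^36 ≡ 1 (mod 13).
Mod 53: 23767 ≡ 23; 23^36 ≡ 1 (mod 53).
Combine by CRT: x ≡ 18 (mod 71), x ≡ 1 (mod 13), x ≡ 1 (mod 53) ⇒ x ≡ 22738 (mod 48919).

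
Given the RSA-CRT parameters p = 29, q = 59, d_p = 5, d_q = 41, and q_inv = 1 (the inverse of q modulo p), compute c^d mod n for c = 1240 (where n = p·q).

m₁ = c^(d_p) mod p: c ≡ 22 (mod 29), and 22^5 mod 29 = 13.
m₂ = c^(d_q) mod q: c ≡ 1 (mod 59), and 1^41 mod 59 = 1.
h = q_inv·(m₁ − m₂) mod p = 1·(13 − 1) mod 29 = 12.
m = m₂ + h·q = 1 + 12·59 = 709.

709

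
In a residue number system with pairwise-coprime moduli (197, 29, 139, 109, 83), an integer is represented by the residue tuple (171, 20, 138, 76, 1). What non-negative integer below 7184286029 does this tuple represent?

2515297156

The moduli are pairwise coprime; N = 197·29·139·109·83 = 7184286029.
N/197 = 36468457; 36468457 ≡ 14 (mod 197); 14·183 ≡ 1, so inverse 183.
N/29 = 247734001; 247734001 ≡ 22 (mod 29); 22·4 ≡ 1, so inverse 4.
N/139 = 51685511; 51685511 ≡ 29 (mod 139); 29·24 ≡ 1, so inverse 24.
N/109 = 65910881; 65910881 ≡ 107 (mod 109); 107·54 ≡ 1, so inverse 54.
N/83 = 86557663; 86557663 ≡ 34 (mod 83); 34·22 ≡ 1, so inverse 22.
x ≡ 171·36468457·183 + 20·247734001·4 + 138·51685511·24 + 76·65910881·54 + 1·86557663·22 = 1604611081623.
1604611081623 mod 7184286029 = 2515297156.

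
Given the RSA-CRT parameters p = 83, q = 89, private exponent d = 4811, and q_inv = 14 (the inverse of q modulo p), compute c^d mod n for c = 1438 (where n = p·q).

7058

d_p = d mod (p−1) = 4811 mod 82 = 55; d_q = d mod (q−1) = 59.
m₁ = c^(d_p) mod p: c ≡ 27 (mod 83), and 27^55 mod 83 = 3.
m₂ = c^(d_q) mod q: c ≡ 14 (mod 89), and 14^59 mod 89 = 27.
h = q_inv·(m₁ − m₂) mod p = 14·(3 − 27) mod 83 = 79.
m = m₂ + h·q = 27 + 79·89 = 7058.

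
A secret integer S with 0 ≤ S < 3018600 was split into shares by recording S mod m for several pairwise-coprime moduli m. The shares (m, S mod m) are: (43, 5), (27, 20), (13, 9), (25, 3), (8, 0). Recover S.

The moduli are pairwise coprime; N = 43·27·13·25·8 = 3018600.
N/43 = 70200; 70200 ≡ 24 (mod 43); 24·9 ≡ 1, so inverse 9.
N/27 = 111800; 111800 ≡ 20 (mod 27); 20·23 ≡ 1, so inverse 23.
N/13 = 232200; 232200 ≡ 7 (mod 13); 7·2 ≡ 1, so inverse 2.
N/25 = 120744; 120744 ≡ 19 (mod 25); 19·4 ≡ 1, so inverse 4.
N/8 = 377325; 377325 ≡ 5 (mod 8); 5·5 ≡ 1, so inverse 5.
S ≡ 5·70200·9 + 20·111800·23 + 9·232200·2 + 3·120744·4 + 0·377325·5 = 60215528.
60215528 mod 3018600 = 2862128.

2862128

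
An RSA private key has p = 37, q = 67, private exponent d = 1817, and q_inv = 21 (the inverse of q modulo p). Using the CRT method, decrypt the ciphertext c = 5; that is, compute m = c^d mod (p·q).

1650

d_p = d mod (p−1) = 1817 mod 36 = 17; d_q = d mod (q−1) = 35.
m₁ = c^(d_p) mod p: c ≡ 5 (mod 37), and 5^17 mod 37 = 22.
m₂ = c^(d_q) mod q: c ≡ 5 (mod 67), and 5^35 mod 67 = 42.
h = q_inv·(m₁ − m₂) mod p = 21·(22 − 42) mod 37 = 24.
m = m₂ + h·q = 42 + 24·67 = 1650.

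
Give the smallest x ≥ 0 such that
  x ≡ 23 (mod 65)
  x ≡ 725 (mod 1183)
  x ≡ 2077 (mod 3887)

13738

gcd(65, 1183) = 13 and 13 | (725 − 23), so the pair is consistent; merging gives x ≡ 1908 (mod 5915), where 5915 = lcm(65, 1183).
gcd(5915, 3887) = 169 and 169 | (2077 − 1908), so the pair is consistent; merging gives x ≡ 13738 (mod 136045), where 136045 = lcm(5915, 3887).
The solution is unique modulo lcm(65, 1183, 3887) = 136045.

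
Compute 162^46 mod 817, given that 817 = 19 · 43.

712

Mod 19: 162 ≡ 10; by Fermat, exponent reduces to 46 mod 18 = 10; 10^10 ≡ 9 (mod 19).
Mod 43: 162 ≡ 33; by Fermat, exponent reduces to 46 mod 42 = 4; 33^4 ≡ 24 (mod 43).
Combine by CRT: x ≡ 9 (mod 19), x ≡ 24 (mod 43) ⇒ x ≡ 712 (mod 817).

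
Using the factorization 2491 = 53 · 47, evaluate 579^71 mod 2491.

Mod 53: 579 ≡ 49; by Fermat, exponent reduces to 71 mod 52 = 19; 49^19 ≡ 15 (mod 53).
Mod 47: 579 ≡ 15; by Fermat, exponent reduces to 71 mod 46 = 25; 15^25 ≡ 10 (mod 47).
Combine by CRT: x ≡ 15 (mod 53), x ≡ 10 (mod 47) ⇒ x ≡ 386 (mod 2491).

386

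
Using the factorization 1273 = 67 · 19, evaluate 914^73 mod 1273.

1047

Mod 67: 914 ≡ 43; by Fermat, exponent reduces to 73 mod 66 = 7; 43^7 ≡ 42 (mod 67).
Mod 19: 914 ≡ 2; by Fermat, exponent reduces to 73 mod 18 = 1; 2^1 ≡ 2 (mod 19).
Combine by CRT: x ≡ 42 (mod 67), x ≡ 2 (mod 19) ⇒ x ≡ 1047 (mod 1273).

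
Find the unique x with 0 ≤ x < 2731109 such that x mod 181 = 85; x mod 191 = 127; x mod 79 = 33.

The moduli are pairwise coprime; N = 181·191·79 = 2731109.
N/181 = 15089; 15089 ≡ 66 (mod 181); 66·96 ≡ 1, so inverse 96.
N/191 = 14299; 14299 ≡ 165 (mod 191); 165·22 ≡ 1, so inverse 22.
N/79 = 34571; 34571 ≡ 48 (mod 79); 48·28 ≡ 1, so inverse 28.
x ≡ 85·15089·96 + 127·14299·22 + 33·34571·28 = 195021250.
195021250 mod 2731109 = 1112511.

1112511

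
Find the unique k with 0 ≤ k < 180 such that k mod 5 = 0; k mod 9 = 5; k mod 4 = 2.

The moduli are pairwise coprime; N = 5·9·4 = 180.
N/5 = 36; 36 ≡ 1 (mod 5), inverse 1.
N/9 = 20; 20 ≡ 2 (mod 9); 2·5 ≡ 1, so inverse 5.
N/4 = 45; 45 ≡ 1 (mod 4), inverse 1.
k ≡ 0·36·1 + 5·20·5 + 2·45·1 = 590.
590 mod 180 = 50.

50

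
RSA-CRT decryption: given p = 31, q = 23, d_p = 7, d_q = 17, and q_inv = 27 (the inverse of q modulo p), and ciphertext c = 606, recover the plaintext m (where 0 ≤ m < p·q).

105

m₁ = c^(d_p) mod p: c ≡ 17 (mod 31), and 17^7 mod 31 = 12.
m₂ = c^(d_q) mod q: c ≡ 8 (mod 23), and 8^17 mod 23 = 13.
h = q_inv·(m₁ − m₂) mod p = 27·(12 − 13) mod 31 = 4.
m = m₂ + h·q = 13 + 4·23 = 105.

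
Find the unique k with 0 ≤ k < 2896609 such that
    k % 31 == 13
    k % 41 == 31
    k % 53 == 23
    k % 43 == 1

From k ≡ 13 (mod 31) write k = 13 + 31t. Substituting into k ≡ 31 (mod 41) gives 31t ≡ 18 (mod 41), and since 31⁻¹ ≡ 4 (mod 41), t ≡ 31. Hence k ≡ 13 + 31·31 = 974 (mod 1271).
From k ≡ 974 (mod 1271) write k = 974 + 1271t. Substituting into k ≡ 23 (mod 53) gives 1271t ≡ 3 (mod 53), and since 52⁻¹ ≡ 52 (mod 53), t ≡ 50. Hence k ≡ 974 + 1271·50 = 64524 (mod 67363).
From k ≡ 64524 (mod 67363) write k = 64524 + 67363t. Substituting into k ≡ 1 (mod 43) gives 67363t ≡ 20 (mod 43), and since 25⁻¹ ≡ 31 (mod 43), t ≡ 18. Hence k ≡ 64524 + 67363·18 = 1277058 (mod 2896609).

1277058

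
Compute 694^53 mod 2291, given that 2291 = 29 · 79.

1642

Mod 29: 694 ≡ 27; by Fermat, exponent reduces to 53 mod 28 = 25; 27^25 ≡ 18 (mod 29).
Mod 79: 694 ≡ 62; 62^53 ≡ 62 (mod 79).
Combine by CRT: x ≡ 18 (mod 29), x ≡ 62 (mod 79) ⇒ x ≡ 1642 (mod 2291).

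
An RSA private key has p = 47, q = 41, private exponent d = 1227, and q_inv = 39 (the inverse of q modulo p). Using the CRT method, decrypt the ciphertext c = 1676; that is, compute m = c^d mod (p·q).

1415

d_p = d mod (p−1) = 1227 mod 46 = 31; d_q = d mod (q−1) = 27.
m₁ = c^(d_p) mod p: c ≡ 31 (mod 47), and 31^31 mod 47 = 5.
m₂ = c^(d_q) mod q: c ≡ 36 (mod 41), and 36^27 mod 41 = 21.
h = q_inv·(m₁ − m₂) mod p = 39·(5 − 21) mod 47 = 34.
m = m₂ + h·q = 21 + 34·41 = 1415.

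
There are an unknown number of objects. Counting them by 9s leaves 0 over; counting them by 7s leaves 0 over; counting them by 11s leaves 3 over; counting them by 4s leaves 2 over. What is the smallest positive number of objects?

The moduli are pairwise coprime; M = 9·7·11·4 = 2772.
M/9 = 308; 308 ≡ 2 (mod 9); 2·5 ≡ 1, so inverse 5.
M/7 = 396; 396 ≡ 4 (mod 7); 4·2 ≡ 1, so inverse 2.
M/11 = 252; 252 ≡ 10 (mod 11); 10·10 ≡ 1, so inverse 10.
M/4 = 693; 693 ≡ 1 (mod 4), inverse 1.
N ≡ 0·308·5 + 0·396·2 + 3·252·10 + 2·693·1 = 8946.
8946 mod 2772 = 630.

630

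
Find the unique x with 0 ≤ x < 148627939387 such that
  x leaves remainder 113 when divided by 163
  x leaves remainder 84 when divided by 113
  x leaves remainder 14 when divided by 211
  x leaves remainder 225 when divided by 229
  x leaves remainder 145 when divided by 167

112732286021

The moduli are pairwise coprime; N = 163·113·211·229·167 = 148627939387.
N/163 = 911827849; 911827849 ≡ 144 (mod 163); 144·60 ≡ 1, so inverse 60.
N/113 = 1315291499; 1315291499 ≡ 88 (mod 113); 88·9 ≡ 1, so inverse 9.
N/211 = 704397817; 704397817 ≡ 59 (mod 211); 59·93 ≡ 1, so inverse 93.
N/229 = 649030303; 649030303 ≡ 106 (mod 229); 106·175 ≡ 1, so inverse 175.
N/167 = 889987661; 889987661 ≡ 72 (mod 167); 72·58 ≡ 1, so inverse 58.
x ≡ 113·911827849·60 + 84·1315291499·9 + 14·704397817·93 + 225·649030303·175 + 145·889987661·58 = 41134043556833.
41134043556833 mod 148627939387 = 112732286021.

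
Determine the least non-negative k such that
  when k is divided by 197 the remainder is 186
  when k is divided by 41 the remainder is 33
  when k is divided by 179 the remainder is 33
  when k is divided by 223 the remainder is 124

Combine the congruences pairwise.
From k ≡ 186 (mod 197) write k = 186 + 197t. Substituting into k ≡ 33 (mod 41) gives 197t ≡ 11 (mod 41), and since 33⁻¹ ≡ 5 (mod 41), t ≡ 14. Hence k ≡ 186 + 197·14 = 2944 (mod 8077).
From k ≡ 2944 (mod 8077) write k = 2944 + 8077t. Substituting into k ≡ 33 (mod 179) gives 8077t ≡ 132 (mod 179), and since 22⁻¹ ≡ 57 (mod 179), t ≡ 6. Hence k ≡ 2944 + 8077·6 = 51406 (mod 1445783).
From k ≡ 51406 (mod 1445783) write k = 51406 + 1445783t. Substituting into k ≡ 124 (mod 223) gives 1445783t ≡ 8 (mod 223), and since 74⁻¹ ≡ 220 (mod 223), t ≡ 199. Hence k ≡ 51406 + 1445783·199 = 287762223 (mod 322409609).

287762223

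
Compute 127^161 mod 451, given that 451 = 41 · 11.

Mod 41: 127 ≡ 4; by Fermat, exponent reduces to 161 mod 40 = 1; 4^1 ≡ 4 (mod 41).
Mod 11: 127 ≡ 6; by Fermat, exponent reduces to 161 mod 10 = 1; 6^1 ≡ 6 (mod 11).
Combine by CRT: x ≡ 4 (mod 41), x ≡ 6 (mod 11) ⇒ x ≡ 127 (mod 451).

127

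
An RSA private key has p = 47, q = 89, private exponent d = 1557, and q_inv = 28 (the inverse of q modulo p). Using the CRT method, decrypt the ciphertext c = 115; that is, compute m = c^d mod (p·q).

1095

d_p = d mod (p−1) = 1557 mod 46 = 39; d_q = d mod (q−1) = 61.
m₁ = c^(d_p) mod p: c ≡ 21 (mod 47), and 21^39 mod 47 = 14.
m₂ = c^(d_q) mod q: c ≡ 26 (mod 89), and 26^61 mod 89 = 27.
h = q_inv·(m₁ − m₂) mod p = 28·(14 − 27) mod 47 = 12.
m = m₂ + h·q = 27 + 12·89 = 1095.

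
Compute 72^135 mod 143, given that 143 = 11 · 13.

109

Mod 11: 72 ≡ 6; by Fermat, exponent reduces to 135 mod 10 = 5; 6^5 ≡ 10 (mod 11).
Mod 13: 72 ≡ 7; by Fermat, exponent reduces to 135 mod 12 = 3; 7^3 ≡ 5 (mod 13).
Combine by CRT: x ≡ 10 (mod 11), x ≡ 5 (mod 13) ⇒ x ≡ 109 (mod 143).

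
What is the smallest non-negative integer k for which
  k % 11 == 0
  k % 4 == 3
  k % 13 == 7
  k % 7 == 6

From k ≡ 0 (mod 11) write k = 0 + 11t. Substituting into k ≡ 3 (mod 4) gives 11t ≡ 3 (mod 4), and since 3⁻¹ ≡ 3 (mod 4), t ≡ 1. Hence k ≡ 0 + 11·1 = 11 (mod 44).
From k ≡ 11 (mod 44) write k = 11 + 44t. Substituting into k ≡ 7 (mod 13) gives 44t ≡ 9 (mod 13), and since 5⁻¹ ≡ 8 (mod 13), t ≡ 7. Hence k ≡ 11 + 44·7 = 319 (mod 572).
From k ≡ 319 (mod 572) write k = 319 + 572t. Substituting into k ≡ 6 (mod 7) gives 572t ≡ 2 (mod 7), and since 5⁻¹ ≡ 3 (mod 7), t ≡ 6. Hence k ≡ 319 + 572·6 = 3751 (mod 4004).

3751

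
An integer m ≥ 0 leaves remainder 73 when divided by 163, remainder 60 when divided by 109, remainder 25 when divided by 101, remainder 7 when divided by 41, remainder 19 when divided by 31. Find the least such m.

From m ≡ 73 (mod 163) write m = 73 + 163t. Substituting into m ≡ 60 (mod 109) gives 163t ≡ 96 (mod 109), and since 54⁻¹ ≡ 107 (mod 109), t ≡ 26. Hence m ≡ 73 + 163·26 = 4311 (mod 17767).
From m ≡ 4311 (mod 17767) write m = 4311 + 17767t. Substituting into m ≡ 25 (mod 101) gives 17767t ≡ 57 (mod 101), and since 92⁻¹ ≡ 56 (mod 101), t ≡ 61. Hence m ≡ 4311 + 17767·61 = 1088098 (mod 1794467).
From m ≡ 1088098 (mod 1794467) write m = 1088098 + 1794467t. Substituting into m ≡ 7 (mod 41) gives 1794467t ≡ 8 (mod 41), and since 20⁻¹ ≡ 39 (mod 41), t ≡ 25. Hence m ≡ 1088098 + 1794467·25 = 45949773 (mod 73573147).
From m ≡ 45949773 (mod 73573147) write m = 45949773 + 73573147t. Substituting into m ≡ 19 (mod 31) gives 73573147t ≡ 27 (mod 31), and since 10⁻¹ ≡ 28 (mod 31), t ≡ 12. Hence m ≡ 45949773 + 73573147·12 = 928827537 (mod 2280767557).

928827537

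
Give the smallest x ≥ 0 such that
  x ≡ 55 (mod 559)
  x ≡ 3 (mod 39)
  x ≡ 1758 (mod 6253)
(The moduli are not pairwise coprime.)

470733

Combine the congruences pairwise.
gcd(559, 39) = 13 and 13 | (3 − 55), so the pair is consistent; merging gives x ≡ 1173 (mod 1677), where 1677 = lcm(559, 39).
gcd(1677, 6253) = 13 and 13 | (1758 − 1173), so the pair is consistent; merging gives x ≡ 470733 (mod 806637), where 806637 = lcm(1677, 6253).
The solution is unique modulo lcm(559, 39, 6253) = 806637.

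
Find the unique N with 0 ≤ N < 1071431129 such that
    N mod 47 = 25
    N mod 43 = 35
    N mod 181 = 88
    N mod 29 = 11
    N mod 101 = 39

The moduli are pairwise coprime; M = 47·43·181·29·101 = 1071431129.
M/47 = 22796407; 22796407 ≡ 44 (mod 47); 44·31 ≡ 1, so inverse 31.
M/43 = 24917003; 24917003 ≡ 8 (mod 43); 8·27 ≡ 1, so inverse 27.
M/181 = 5919509; 5919509 ≡ 85 (mod 181); 85·115 ≡ 1, so inverse 115.
M/29 = 36945901; 36945901 ≡ 17 (mod 29); 17·12 ≡ 1, so inverse 12.
M/101 = 10608229; 10608229 ≡ 98 (mod 101); 98·67 ≡ 1, so inverse 67.
N ≡ 25·22796407·31 + 35·24917003·27 + 88·5919509·115 + 11·36945901·12 + 39·10608229·67 = 133715375649.
133715375649 mod 1071431129 = 857915653.

857915653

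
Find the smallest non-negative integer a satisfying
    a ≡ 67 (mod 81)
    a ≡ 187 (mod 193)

Combine the congruences pairwise.
From a ≡ 67 (mod 81) write a = 67 + 81t. Substituting into a ≡ 187 (mod 193) gives 81t ≡ 120 (mod 193), and since 81⁻¹ ≡ 112 (mod 193), t ≡ 123. Hence a ≡ 67 + 81·123 = 10030 (mod 15633).

10030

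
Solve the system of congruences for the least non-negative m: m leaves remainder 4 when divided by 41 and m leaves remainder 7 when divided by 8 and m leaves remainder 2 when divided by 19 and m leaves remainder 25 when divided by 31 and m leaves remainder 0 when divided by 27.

1001511

From m ≡ 4 (mod 41) write m = 4 + 41t. Substituting into m ≡ 7 (mod 8) gives 41t ≡ 3 (mod 8), and since 1⁻¹ ≡ 1 (mod 8), t ≡ 3. Hence m ≡ 4 + 41·3 = 127 (mod 328).
From m ≡ 127 (mod 328) write m = 127 + 328t. Substituting into m ≡ 2 (mod 19) gives 328t ≡ 8 (mod 19), and since 5⁻¹ ≡ 4 (mod 19), t ≡ 13. Hence m ≡ 127 + 328·13 = 4391 (mod 6232).
From m ≡ 4391 (mod 6232) write m = 4391 + 6232t. Substituting into m ≡ 25 (mod 31) gives 6232t ≡ 5 (mod 31), and since 1⁻¹ ≡ 1 (mod 31), t ≡ 5. Hence m ≡ 4391 + 6232·5 = 35551 (mod 193192).
From m ≡ 35551 (mod 193192) write m = 35551 + 193192t. Substituting into m ≡ 0 (mod 27) gives 193192t ≡ 8 (mod 27), and since 7⁻¹ ≡ 4 (mod 27), t ≡ 5. Hence m ≡ 35551 + 193192·5 = 1001511 (mod 5216184).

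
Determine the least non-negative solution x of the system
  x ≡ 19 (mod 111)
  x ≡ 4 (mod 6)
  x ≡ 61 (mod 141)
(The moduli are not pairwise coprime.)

gcd(111, 6) = 3 and 3 | (4 − 19), so the pair is consistent; merging gives x ≡ 130 (mod 222), where 222 = lcm(111, 6).
gcd(222, 141) = 3 and 3 | (61 − 130), so the pair is consistent; merging gives x ≡ 6124 (mod 10434), where 10434 = lcm(222, 141).
The solution is unique modulo lcm(111, 6, 141) = 10434.

6124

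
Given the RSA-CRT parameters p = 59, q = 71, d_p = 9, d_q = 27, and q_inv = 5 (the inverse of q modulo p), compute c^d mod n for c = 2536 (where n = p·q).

m₁ = c^(d_p) mod p: c ≡ 58 (mod 59), and 58^9 mod 59 = 58.
m₂ = c^(d_q) mod q: c ≡ 51 (mod 71), and 51^27 mod 71 = 39.
h = q_inv·(m₁ − m₂) mod p = 5·(58 − 39) mod 59 = 36.
m = m₂ + h·q = 39 + 36·71 = 2595.

2595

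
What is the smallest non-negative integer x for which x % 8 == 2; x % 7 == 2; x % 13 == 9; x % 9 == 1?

1738

The moduli are pairwise coprime; N = 8·7·13·9 = 6552.
N/8 = 819; 819 ≡ 3 (mod 8); 3·3 ≡ 1, so inverse 3.
N/7 = 936; 936 ≡ 5 (mod 7); 5·3 ≡ 1, so inverse 3.
N/13 = 504; 504 ≡ 10 (mod 13); 10·4 ≡ 1, so inverse 4.
N/9 = 728; 728 ≡ 8 (mod 9); 8·8 ≡ 1, so inverse 8.
x ≡ 2·819·3 + 2·936·3 + 9·504·4 + 1·728·8 = 34498.
34498 mod 6552 = 1738.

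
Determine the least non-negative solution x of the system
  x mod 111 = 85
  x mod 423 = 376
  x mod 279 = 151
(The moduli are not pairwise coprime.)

359503

gcd(111, 423) = 3 and 3 | (376 − 85), so the pair is consistent; merging gives x ≡ 15181 (mod 15651), where 15651 = lcm(111, 423).
gcd(15651, 279) = 9 and 9 | (151 − 15181), so the pair is consistent; merging gives x ≡ 359503 (mod 485181), where 485181 = lcm(15651, 279).
The solution is unique modulo lcm(111, 423, 279) = 485181.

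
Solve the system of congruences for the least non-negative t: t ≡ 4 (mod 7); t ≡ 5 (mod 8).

53

Combine the congruences pairwise.
From t ≡ 4 (mod 7) write t = 4 + 7s. Substituting into t ≡ 5 (mod 8) gives 7s ≡ 1 (mod 8), and since 7⁻¹ ≡ 7 (mod 8), s ≡ 7. Hence t ≡ 4 + 7·7 = 53 (mod 56).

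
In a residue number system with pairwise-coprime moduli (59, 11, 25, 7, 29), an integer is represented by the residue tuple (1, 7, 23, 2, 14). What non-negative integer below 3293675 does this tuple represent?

Combine the congruences pairwise.
From x ≡ 1 (mod 59) write x = 1 + 59t. Substituting into x ≡ 7 (mod 11) gives 59t ≡ 6 (mod 11), and since 4⁻¹ ≡ 3 (mod 11), t ≡ 7. Hence x ≡ 1 + 59·7 = 414 (mod 649).
From x ≡ 414 (mod 649) write x = 414 + 649t. Substituting into x ≡ 23 (mod 25) gives 649t ≡ 9 (mod 25), and since 24⁻¹ ≡ 24 (mod 25), t ≡ 16. Hence x ≡ 414 + 649·16 = 10798 (mod 16225).
From x ≡ 10798 (mod 16225) write x = 10798 + 16225t. Substituting into x ≡ 2 (mod 7) gives 16225t ≡ 5 (mod 7), and since 6⁻¹ ≡ 6 (mod 7), t ≡ 2. Hence x ≡ 10798 + 16225·2 = 43248 (mod 113575).
From x ≡ 43248 (mod 113575) write x = 43248 + 113575t. Substituting into x ≡ 14 (mod 29) gives 113575t ≡ 5 (mod 29), and since 11⁻¹ ≡ 8 (mod 29), t ≡ 11. Hence x ≡ 43248 + 113575·11 = 1292573 (mod 3293675).

1292573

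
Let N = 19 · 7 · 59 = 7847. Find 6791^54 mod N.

7050

Mod 19: 6791 ≡ 8; since 18 | 54, by Fermat 8^54 ≡ 1 (mod 19).
Mod 7: 6791 ≡ 1; since 6 | 54, by Fermat 1^54 ≡ 1 (mod 7).
Mod 59: 6791 ≡ 6; 6^54 ≡ 29 (mod 59).
Combine by CRT: x ≡ 1 (mod 19), x ≡ 1 (mod 7), x ≡ 29 (mod 59) ⇒ x ≡ 7050 (mod 7847).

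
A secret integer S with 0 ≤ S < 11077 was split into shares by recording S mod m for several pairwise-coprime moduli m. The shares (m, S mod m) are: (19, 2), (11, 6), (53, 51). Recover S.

The moduli are pairwise coprime; N = 19·11·53 = 11077.
N/19 = 583; 583 ≡ 13 (mod 19); 13·3 ≡ 1, so inverse 3.
N/11 = 1007; 1007 ≡ 6 (mod 11); 6·2 ≡ 1, so inverse 2.
N/53 = 209; 209 ≡ 50 (mod 53); 50·35 ≡ 1, so inverse 35.
S ≡ 2·583·3 + 6·1007·2 + 51·209·35 = 388647.
388647 mod 11077 = 952.

952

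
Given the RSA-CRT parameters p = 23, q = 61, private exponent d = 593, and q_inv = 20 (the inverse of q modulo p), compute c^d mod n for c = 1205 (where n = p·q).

d_p = d mod (p−1) = 593 mod 22 = 21; d_q = d mod (q−1) = 53.
m₁ = c^(d_p) mod p: c ≡ 9 (mod 23), and 9^21 mod 23 = 18.
m₂ = c^(d_q) mod q: c ≡ 46 (mod 61), and 46^53 mod 61 = 36.
h = q_inv·(m₁ − m₂) mod p = 20·(18 − 36) mod 23 = 8.
m = m₂ + h·q = 36 + 8·61 = 524.

524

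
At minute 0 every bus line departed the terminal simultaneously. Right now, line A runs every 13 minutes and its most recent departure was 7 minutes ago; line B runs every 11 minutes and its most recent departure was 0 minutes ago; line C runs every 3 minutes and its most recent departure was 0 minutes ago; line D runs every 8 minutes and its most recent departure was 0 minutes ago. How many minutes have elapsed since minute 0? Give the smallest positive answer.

Combine the congruences pairwise.
From t ≡ 7 (mod 13) write t = 7 + 13s. Substituting into t ≡ 0 (mod 11) gives 13s ≡ 4 (mod 11), and since 2⁻¹ ≡ 6 (mod 11), s ≡ 2. Hence t ≡ 7 + 13·2 = 33 (mod 143).
From t ≡ 33 (mod 143) write t = 33 + 143s. Substituting into t ≡ 0 (mod 3) gives 143s ≡ 0 (mod 3), and since 2⁻¹ ≡ 2 (mod 3), s ≡ 0. Hence t ≡ 33 + 143·0 = 33 (mod 429).
From t ≡ 33 (mod 429) write t = 33 + 429s. Substituting into t ≡ 0 (mod 8) gives 429s ≡ 7 (mod 8), and since 5⁻¹ ≡ 5 (mod 8), s ≡ 3. Hence t ≡ 33 + 429·3 = 1320 (mod 3432).

1320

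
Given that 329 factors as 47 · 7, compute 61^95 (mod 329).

206

Mod 47: 61 ≡ 14; by Fermat, exponent reduces to 95 mod 46 = 3; 14^3 ≡ 18 (mod 47).
Mod 7: 61 ≡ 5; by Fermat, exponent reduces to 95 mod 6 = 5; 5^5 ≡ 3 (mod 7).
Combine by CRT: x ≡ 18 (mod 47), x ≡ 3 (mod 7) ⇒ x ≡ 206 (mod 329).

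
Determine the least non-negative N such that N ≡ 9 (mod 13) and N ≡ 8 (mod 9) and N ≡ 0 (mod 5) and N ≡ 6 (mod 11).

1205

The moduli are pairwise coprime; M = 13·9·5·11 = 6435.
M/13 = 495; 495 ≡ 1 (mod 13), inverse 1.
M/9 = 715; 715 ≡ 4 (mod 9); 4·7 ≡ 1, so inverse 7.
M/5 = 1287; 1287 ≡ 2 (mod 5); 2·3 ≡ 1, so inverse 3.
M/11 = 585; 585 ≡ 2 (mod 11); 2·6 ≡ 1, so inverse 6.
N ≡ 9·495·1 + 8·715·7 + 0·1287·3 + 6·585·6 = 65555.
65555 mod 6435 = 1205.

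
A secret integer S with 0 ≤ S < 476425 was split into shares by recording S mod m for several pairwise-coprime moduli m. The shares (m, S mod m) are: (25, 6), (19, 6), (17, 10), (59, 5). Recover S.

The moduli are pairwise coprime; N = 25·19·17·59 = 476425.
N/25 = 19057; 19057 ≡ 7 (mod 25); 7·18 ≡ 1, so inverse 18.
N/19 = 25075; 25075 ≡ 14 (mod 19); 14·15 ≡ 1, so inverse 15.
N/17 = 28025; 28025 ≡ 9 (mod 17); 9·2 ≡ 1, so inverse 2.
N/59 = 8075; 8075 ≡ 51 (mod 59); 51·22 ≡ 1, so inverse 22.
S ≡ 6·19057·18 + 6·25075·15 + 10·28025·2 + 5·8075·22 = 5763656.
5763656 mod 476425 = 46556.

46556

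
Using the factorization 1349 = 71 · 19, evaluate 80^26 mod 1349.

1316

Mod 71: 80 ≡ 9; 9^26 ≡ 38 (mod 71).
Mod 19: 80 ≡ 4; by Fermat, exponent reduces to 26 mod 18 = 8; 4^8 ≡ 5 (mod 19).
Combine by CRT: x ≡ 38 (mod 71), x ≡ 5 (mod 19) ⇒ x ≡ 1316 (mod 1349).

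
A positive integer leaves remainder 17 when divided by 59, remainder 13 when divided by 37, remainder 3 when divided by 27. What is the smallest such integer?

From n ≡ 17 (mod 59) write n = 17 + 59t. Substituting into n ≡ 13 (mod 37) gives 59t ≡ 33 (mod 37), and since 22⁻¹ ≡ 32 (mod 37), t ≡ 20. Hence n ≡ 17 + 59·20 = 1197 (mod 2183).
From n ≡ 1197 (mod 2183) write n = 1197 + 2183t. Substituting into n ≡ 3 (mod 27) gives 2183t ≡ 21 (mod 27), and since 23⁻¹ ≡ 20 (mod 27), t ≡ 15. Hence n ≡ 1197 + 2183·15 = 33942 (mod 58941).

33942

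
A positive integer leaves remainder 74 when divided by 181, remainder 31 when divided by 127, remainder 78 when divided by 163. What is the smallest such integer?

1527714

Combine the congruences pairwise.
From m ≡ 74 (mod 181) write m = 74 + 181t. Substituting into m ≡ 31 (mod 127) gives 181t ≡ 84 (mod 127), and since 54⁻¹ ≡ 40 (mod 127), t ≡ 58. Hence m ≡ 74 + 181·58 = 10572 (mod 22987).
From m ≡ 10572 (mod 22987) write m = 10572 + 22987t. Substituting into m ≡ 78 (mod 163) gives 22987t ≡ 101 (mod 163), and since 4⁻¹ ≡ 41 (mod 163), t ≡ 66. Hence m ≡ 10572 + 22987·66 = 1527714 (mod 3746881).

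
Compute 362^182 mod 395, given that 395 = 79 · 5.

Mod 79: 362 ≡ 46; by Fermat, exponent reduces to 182 mod 78 = 26; 46^26 ≡ 1 (mod 79).
Mod 5: 362 ≡ 2; by Fermat, exponent reduces to 182 mod 4 = 2; 2^2 ≡ 4 (mod 5).
Combine by CRT: x ≡ 1 (mod 79), x ≡ 4 (mod 5) ⇒ x ≡ 159 (mod 395).

159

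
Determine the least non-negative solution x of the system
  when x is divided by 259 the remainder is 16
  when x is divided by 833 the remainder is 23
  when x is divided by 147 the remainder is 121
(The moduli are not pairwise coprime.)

80824

gcd(259, 833) = 7 and 7 | (23 − 16), so the pair is consistent; merging gives x ≡ 19182 (mod 30821), where 30821 = lcm(259, 833).
gcd(30821, 147) = 49 and 49 | (121 − 19182), so the pair is consistent; merging gives x ≡ 80824 (mod 92463), where 92463 = lcm(30821, 147).
The solution is unique modulo lcm(259, 833, 147) = 92463.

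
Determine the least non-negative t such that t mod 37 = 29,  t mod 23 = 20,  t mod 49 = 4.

The moduli are pairwise coprime; N = 37·23·49 = 41699.
N/37 = 1127; 1127 ≡ 17 (mod 37); 17·24 ≡ 1, so inverse 24.
N/23 = 1813; 1813 ≡ 19 (mod 23); 19·17 ≡ 1, so inverse 17.
N/49 = 851; 851 ≡ 18 (mod 49); 18·30 ≡ 1, so inverse 30.
t ≡ 29·1127·24 + 20·1813·17 + 4·851·30 = 1502932.
1502932 mod 41699 = 1768.

1768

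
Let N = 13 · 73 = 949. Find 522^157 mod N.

Mod 13: 522 ≡ 2; by Fermat, exponent reduces to 157 mod 12 = 1; 2^1 ≡ 2 (mod 13).
Mod 73: 522 ≡ 11; by Fermat, exponent reduces to 157 mod 72 = 13; 11^13 ≡ 26 (mod 73).
Combine by CRT: x ≡ 2 (mod 13), x ≡ 26 (mod 73) ⇒ x ≡ 756 (mod 949).

756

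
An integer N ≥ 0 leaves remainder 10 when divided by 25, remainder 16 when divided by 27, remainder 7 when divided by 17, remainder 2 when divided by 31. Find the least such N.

Combine the congruences pairwise.
From N ≡ 10 (mod 25) write N = 10 + 25t. Substituting into N ≡ 16 (mod 27) gives 25t ≡ 6 (mod 27), and since 25⁻¹ ≡ 13 (mod 27), t ≡ 24. Hence N ≡ 10 + 25·24 = 610 (mod 675).
From N ≡ 610 (mod 675) write N = 610 + 675t. Substituting into N ≡ 7 (mod 17) gives 675t ≡ 9 (mod 17), and since 12⁻¹ ≡ 10 (mod 17), t ≡ 5. Hence N ≡ 610 + 675·5 = 3985 (mod 11475).
From N ≡ 3985 (mod 11475) write N = 3985 + 11475t. Substituting into N ≡ 2 (mod 31) gives 11475t ≡ 16 (mod 31), and since 5⁻¹ ≡ 25 (mod 31), t ≡ 28. Hence N ≡ 3985 + 11475·28 = 325285 (mod 355725).

325285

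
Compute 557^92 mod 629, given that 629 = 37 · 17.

Mod 37: 557 ≡ 2; by Fermat, exponent reduces to 92 mod 36 = 20; 2^20 ≡ 33 (mod 37).
Mod 17: 557 ≡ 13; by Fermat, exponent reduces to 92 mod 16 = 12; 13^12 ≡ 1 (mod 17).
Combine by CRT: x ≡ 33 (mod 37), x ≡ 1 (mod 17) ⇒ x ≡ 477 (mod 629).

477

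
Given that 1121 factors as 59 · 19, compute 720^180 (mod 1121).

Mod 59: 720 ≡ 12; by Fermat, exponent reduces to 180 mod 58 = 6; 12^6 ≡ 53 (mod 59).
Mod 19: 720 ≡ 17; since 18 | 180, by Fermat 17^180 ≡ 1 (mod 19).
Combine by CRT: x ≡ 53 (mod 59), x ≡ 1 (mod 19) ⇒ x ≡ 761 (mod 1121).

761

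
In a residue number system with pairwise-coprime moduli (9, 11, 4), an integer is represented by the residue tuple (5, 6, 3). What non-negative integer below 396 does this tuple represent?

347

From x ≡ 5 (mod 9) write x = 5 + 9t. Substituting into x ≡ 6 (mod 11) gives 9t ≡ 1 (mod 11), and since 9⁻¹ ≡ 5 (mod 11), t ≡ 5. Hence x ≡ 5 + 9·5 = 50 (mod 99).
From x ≡ 50 (mod 99) write x = 50 + 99t. Substituting into x ≡ 3 (mod 4) gives 99t ≡ 1 (mod 4), and since 3⁻¹ ≡ 3 (mod 4), t ≡ 3. Hence x ≡ 50 + 99·3 = 347 (mod 396).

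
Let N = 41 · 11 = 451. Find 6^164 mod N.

394

Mod 41: 6 ≡ 6; by Fermat, exponent reduces to 164 mod 40 = 4; 6^4 ≡ 25 (mod 41).
Mod 11: 6 ≡ 6; by Fermat, exponent reduces to 164 mod 10 = 4; 6^4 ≡ 9 (mod 11).
Combine by CRT: x ≡ 25 (mod 41), x ≡ 9 (mod 11) ⇒ x ≡ 394 (mod 451).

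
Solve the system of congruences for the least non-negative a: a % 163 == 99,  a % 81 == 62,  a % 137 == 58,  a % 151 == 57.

208139363

The moduli are pairwise coprime; N = 163·81·137·151 = 273130461.
N/163 = 1675647; 1675647 ≡ 7 (mod 163); 7·70 ≡ 1, so inverse 70.
N/81 = 3371981; 3371981 ≡ 32 (mod 81); 32·38 ≡ 1, so inverse 38.
N/137 = 1993653; 1993653 ≡ 29 (mod 137); 29·52 ≡ 1, so inverse 52.
N/151 = 1808811; 1808811 ≡ 133 (mod 151); 133·109 ≡ 1, so inverse 109.
a ≡ 99·1675647·70 + 62·3371981·38 + 58·1993653·52 + 57·1808811·109 = 36807621137.
36807621137 mod 273130461 = 208139363.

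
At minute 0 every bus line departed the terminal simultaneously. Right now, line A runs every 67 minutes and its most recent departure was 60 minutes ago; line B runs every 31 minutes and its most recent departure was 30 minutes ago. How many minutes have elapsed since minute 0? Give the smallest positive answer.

1735

From t ≡ 60 (mod 67) write t = 60 + 67s. Substituting into t ≡ 30 (mod 31) gives 67s ≡ 1 (mod 31), and since 5⁻¹ ≡ 25 (mod 31), s ≡ 25. Hence t ≡ 60 + 67·25 = 1735 (mod 2077).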